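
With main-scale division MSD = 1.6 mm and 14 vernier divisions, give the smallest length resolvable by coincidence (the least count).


LC = MSD / n_div
= 1.6 / 14
= 0.1143

0.1143


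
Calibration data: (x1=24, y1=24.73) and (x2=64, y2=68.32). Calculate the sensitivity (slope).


slope = (y2 - y1) / (x2 - x1)
= (68.32 - 24.73) / (64 - 24)
= 43.5900 / 40
= 1.0897

1.0897


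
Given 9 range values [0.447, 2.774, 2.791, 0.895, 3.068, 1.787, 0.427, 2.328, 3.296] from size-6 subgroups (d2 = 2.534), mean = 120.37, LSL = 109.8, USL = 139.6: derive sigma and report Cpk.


R_bar = (0.447 + 2.774 + 2.791 + 0.895 + 3.068 + 1.787 + 0.427 + 2.328 + 3.296) / 9 = 1.9792222
sigma = R_bar / d2 = 1.9792222 / 2.534 = 0.78106638
Cp = (USL - LSL)/(6*sigma) = (139.6 - 109.8)/(6*0.78106638) = 6.3588
Cpu = (139.6 - 120.37)/(3*0.78106638) = 8.2067
Cpl = (120.37 - 109.8)/(3*0.78106638) = 4.5109
Cpk = min(Cpu, Cpl) = 4.5109

4.5109


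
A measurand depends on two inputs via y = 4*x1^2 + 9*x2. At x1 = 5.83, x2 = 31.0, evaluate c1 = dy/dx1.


y = 4*x1^2 + 9*x2
dy/dx1 = 2*4*x1
Evaluate at x1 = 5.83: c1 = 8 * 5.83
c1 = 46.6400

46.6400


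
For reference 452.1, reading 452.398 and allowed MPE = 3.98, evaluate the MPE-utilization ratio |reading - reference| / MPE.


e = indication - reference = 452.398 - 452.1 = 0.2980
|e| = 0.2980
ratio = |e| / MPE = 0.2980 / 3.98
ratio = 0.0749

0.0749


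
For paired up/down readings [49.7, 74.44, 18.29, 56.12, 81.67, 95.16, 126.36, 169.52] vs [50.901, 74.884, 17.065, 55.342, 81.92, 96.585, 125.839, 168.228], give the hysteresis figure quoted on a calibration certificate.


|49.7 - 50.901| = 1.2010
|74.44 - 74.884| = 0.4440
|18.29 - 17.065| = 1.2250
|56.12 - 55.342| = 0.7780
|81.67 - 81.92| = 0.2500
|95.16 - 96.585| = 1.4250
|126.36 - 125.839| = 0.5210
|169.52 - 168.228| = 1.2920
hysteresis = max(diffs) = 1.4250

1.4250


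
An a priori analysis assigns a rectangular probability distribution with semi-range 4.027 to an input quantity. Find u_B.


u_B = half_width / sqrt(3)
u_B = 4.027 / 1.7320508
u_B = 2.3250

2.3250


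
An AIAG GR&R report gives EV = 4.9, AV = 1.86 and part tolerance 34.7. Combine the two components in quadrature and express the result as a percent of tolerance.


GRR = sqrt(EV^2 + AV^2) = sqrt(4.9^2 + 1.86^2) = 5.2411449
%GRR = GRR / tol * 100 = 5.2411449 / 34.7 * 100
%GRR = 15.1042

15.1042


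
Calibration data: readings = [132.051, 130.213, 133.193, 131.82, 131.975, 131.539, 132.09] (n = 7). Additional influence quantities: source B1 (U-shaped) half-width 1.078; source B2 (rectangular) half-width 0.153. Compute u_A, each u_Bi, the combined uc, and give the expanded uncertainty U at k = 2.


mean = (132.051 + 130.213 + 133.193 + 131.82 + 131.975 + 131.539 + 132.09) / 7 = 131.8401429
s = sqrt(sum((x - mean)^2)/(n-1)) = 0.88449466
u_A = s / sqrt(n) = 0.88449466 / sqrt(7) = 0.33430756
u_B1 = 1.078 / sqrt(2) = 0.76226111
u_B2 = 0.153 / sqrt(3) = 0.088334591
uc = sqrt(0.33430756^2 + 0.76226111^2 + 0.088334591^2) = 0.83702243
U = k * uc = 2 * 0.83702243
U = 1.6740

1.6740


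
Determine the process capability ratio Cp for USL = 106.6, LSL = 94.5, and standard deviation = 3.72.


Cp = (USL - LSL) / (6 * sigma)
= (106.6 - 94.5) / (6 * 3.72)
= 12.1000 / 22.3200
= 0.5421

0.5421


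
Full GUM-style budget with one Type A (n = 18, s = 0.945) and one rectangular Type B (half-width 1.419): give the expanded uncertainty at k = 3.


u_A = s / sqrt(n) = 0.945 / sqrt(18) = 0.22273864
u_B = half_width / sqrt(3) = 1.419 / sqrt(3) = 0.81926003
uc = sqrt(u_A^2 + u_B^2) = sqrt(0.22273864^2 + 0.81926003^2) = 0.84899912
U = k * uc = 3 * 0.84899912
U = 2.5470

2.5470


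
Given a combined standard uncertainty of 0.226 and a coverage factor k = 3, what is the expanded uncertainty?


U = k * uc
U = 3 * 0.226
U = 0.6780

0.6780


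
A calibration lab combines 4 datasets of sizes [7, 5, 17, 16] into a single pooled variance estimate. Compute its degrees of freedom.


nu = sum_i (n_i - 1)
nu = ((7 - 1) + (5 - 1) + (17 - 1) + (16 - 1))
nu = 6 + 4 + 16 + 15
nu = 41

41


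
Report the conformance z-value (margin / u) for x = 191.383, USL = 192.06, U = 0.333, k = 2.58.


u = U / k = 0.333 / 2.58 = 0.12906977
margin = |USL - x| = |192.06 - 191.383| = 0.677
z = margin / u = 0.677 / 0.12906977
z = 5.2452

5.2452


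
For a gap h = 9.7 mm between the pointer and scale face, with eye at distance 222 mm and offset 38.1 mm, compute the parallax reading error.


error = h * offset / d
= 9.7 * 38.1 / 222
= 1.6647

1.6647


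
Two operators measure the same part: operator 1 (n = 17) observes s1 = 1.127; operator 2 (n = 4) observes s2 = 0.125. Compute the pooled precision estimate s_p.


s_p = sqrt(((n1-1)*s1^2 + (n2-1)*s2^2) / (n1+n2-2))
numerator = (17-1)*1.127^2 + (4-1)*0.125^2 = 20.322064 + 0.046875 = 20.368939
denominator = 17 + 4 - 2 = 19
s_p^2 = 20.368939 / 19 = 1.0720494
s_p = sqrt(1.0720494) = 1.0354

1.0354


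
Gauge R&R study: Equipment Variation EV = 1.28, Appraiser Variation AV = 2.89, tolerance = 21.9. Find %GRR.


GRR = sqrt(EV^2 + AV^2) = sqrt(1.28^2 + 2.89^2) = 3.1607752
%GRR = GRR / tol * 100 = 3.1607752 / 21.9 * 100
%GRR = 14.4328

14.4328


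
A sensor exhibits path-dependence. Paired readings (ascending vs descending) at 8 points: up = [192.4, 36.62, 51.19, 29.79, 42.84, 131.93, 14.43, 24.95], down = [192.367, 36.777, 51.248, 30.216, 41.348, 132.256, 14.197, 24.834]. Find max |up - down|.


|192.4 - 192.367| = 0.0330
|36.62 - 36.777| = 0.1570
|51.19 - 51.248| = 0.0580
|29.79 - 30.216| = 0.4260
|42.84 - 41.348| = 1.4920
|131.93 - 132.256| = 0.3260
|14.43 - 14.197| = 0.2330
|24.95 - 24.834| = 0.1160
hysteresis = max(diffs) = 1.4920

1.4920


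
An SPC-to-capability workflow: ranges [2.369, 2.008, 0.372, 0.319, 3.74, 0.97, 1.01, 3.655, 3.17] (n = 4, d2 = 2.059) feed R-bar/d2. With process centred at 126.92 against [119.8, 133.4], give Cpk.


R_bar = (2.369 + 2.008 + 0.372 + 0.319 + 3.74 + 0.97 + 1.01 + 3.655 + 3.17) / 9 = 1.957
sigma = R_bar / d2 = 1.957 / 2.059 = 0.95046139
Cp = (USL - LSL)/(6*sigma) = (133.4 - 119.8)/(6*0.95046139) = 2.3848
Cpu = (133.4 - 126.92)/(3*0.95046139) = 2.2726
Cpl = (126.92 - 119.8)/(3*0.95046139) = 2.4970
Cpk = min(Cpu, Cpl) = 2.2726

2.2726


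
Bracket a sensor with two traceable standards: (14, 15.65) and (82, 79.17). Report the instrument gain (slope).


slope = (y2 - y1) / (x2 - x1)
= (79.17 - 15.65) / (82 - 14)
= 63.5200 / 68
= 0.9341

0.9341


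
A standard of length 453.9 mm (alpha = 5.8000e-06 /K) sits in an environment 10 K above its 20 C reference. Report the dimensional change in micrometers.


dL = L * alpha * dT
= 453.9 * 5.8000e-06 * 10
= 0.0263262 mm
dL_um = 0.0263262 * 1000 = 26.3262 um

26.3262


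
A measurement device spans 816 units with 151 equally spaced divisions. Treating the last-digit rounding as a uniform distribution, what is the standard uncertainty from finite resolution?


resolution = range / divisions
resolution = 816 / 151 = 5.4039735
u_res = resolution / (2*sqrt(3))
u_res = 5.4039735 / 3.4641016
u_res = 1.5600

1.5600


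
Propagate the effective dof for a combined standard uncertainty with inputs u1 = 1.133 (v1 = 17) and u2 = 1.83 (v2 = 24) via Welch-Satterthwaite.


uc = sqrt(u1^2 + u2^2) = sqrt(1.133^2 + 1.83^2) = 2.152345
v_eff = uc^4 / (u1^4/v1 + u2^4/v2)
= 2.152345^4 / (1.133^4/17 + 1.83^4/24)
= 21.460881 / 0.56422992
v_eff = 38.0357

38.0357


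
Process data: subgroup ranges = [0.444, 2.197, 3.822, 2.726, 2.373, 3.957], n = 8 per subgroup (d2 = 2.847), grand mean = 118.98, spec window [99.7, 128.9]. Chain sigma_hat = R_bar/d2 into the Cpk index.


R_bar = (0.444 + 2.197 + 3.822 + 2.726 + 2.373 + 3.957) / 6 = 2.5865
sigma = R_bar / d2 = 2.5865 / 2.847 = 0.90850018
Cp = (USL - LSL)/(6*sigma) = (128.9 - 99.7)/(6*0.90850018) = 5.3568
Cpu = (128.9 - 118.98)/(3*0.90850018) = 3.6397
Cpl = (118.98 - 99.7)/(3*0.90850018) = 7.0739
Cpk = min(Cpu, Cpl) = 3.6397

3.6397


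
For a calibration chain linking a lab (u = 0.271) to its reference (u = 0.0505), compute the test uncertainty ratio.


TUR = u_lab / u_ref
= 0.271 / 0.0505
= 5.3663

5.3663


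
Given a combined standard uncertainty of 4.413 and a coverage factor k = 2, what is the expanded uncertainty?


U = k * uc
U = 2 * 4.413
U = 8.8260

8.8260


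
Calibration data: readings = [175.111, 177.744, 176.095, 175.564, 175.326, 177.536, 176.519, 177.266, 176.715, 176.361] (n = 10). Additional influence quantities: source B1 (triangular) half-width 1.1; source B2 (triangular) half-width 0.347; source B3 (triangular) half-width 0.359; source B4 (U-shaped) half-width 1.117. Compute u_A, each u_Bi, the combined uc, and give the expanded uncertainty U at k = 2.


mean = (175.111 + 177.744 + 176.095 + 175.564 + 175.326 + 177.536 + 176.519 + 177.266 + 176.715 + 176.361) / 10 = 176.4237
s = sqrt(sum((x - mean)^2)/(n-1)) = 0.91669673
u_A = s / sqrt(n) = 0.91669673 / sqrt(10) = 0.28988496
u_B1 = 1.1 / sqrt(6) = 0.44907312
u_B2 = 0.347 / sqrt(6) = 0.14166216
u_B3 = 0.359 / sqrt(6) = 0.14656114
u_B4 = 1.117 / sqrt(2) = 0.78983827
uc = sqrt(0.28988496^2 + 0.44907312^2 + 0.14166216^2 + 0.14656114^2 + 0.78983827^2) = 0.97523986
U = k * uc = 2 * 0.97523986
U = 1.9505

1.9505


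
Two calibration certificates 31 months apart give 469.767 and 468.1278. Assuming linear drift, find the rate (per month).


rate = (v2 - v1) / months
= (468.1278 - 469.767) / 31
= -1.6392 / 31
= -0.0529

-0.0529


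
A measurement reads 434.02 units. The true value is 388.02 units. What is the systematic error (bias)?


Systematic error = measured - true
= 434.02 - 388.02
= 46.0000

46.0000


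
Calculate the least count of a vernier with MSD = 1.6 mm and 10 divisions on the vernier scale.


LC = MSD / n_div
= 1.6 / 10
= 0.1600

0.1600


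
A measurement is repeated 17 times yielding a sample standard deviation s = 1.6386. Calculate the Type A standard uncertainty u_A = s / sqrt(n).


u_A = s / sqrt(n)
u_A = 1.6386 / sqrt(17)
u_A = 1.6386 / 4.1231056
u_A = 0.3974

0.3974


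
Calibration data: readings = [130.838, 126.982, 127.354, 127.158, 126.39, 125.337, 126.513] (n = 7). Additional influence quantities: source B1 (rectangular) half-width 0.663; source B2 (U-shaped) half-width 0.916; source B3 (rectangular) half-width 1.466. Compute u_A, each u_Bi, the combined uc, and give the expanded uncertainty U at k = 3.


mean = (130.838 + 126.982 + 127.354 + 127.158 + 126.39 + 125.337 + 126.513) / 7 = 127.2245714
s = sqrt(sum((x - mean)^2)/(n-1)) = 1.7273612
u_A = s / sqrt(n) = 1.7273612 / sqrt(7) = 0.65288117
u_B1 = 0.663 / sqrt(3) = 0.38278323
u_B2 = 0.916 / sqrt(2) = 0.64770981
u_B3 = 1.466 / sqrt(3) = 0.84639549
uc = sqrt(0.65288117^2 + 0.38278323^2 + 0.64770981^2 + 0.84639549^2) = 1.3071688
U = k * uc = 3 * 1.3071688
U = 3.9215

3.9215


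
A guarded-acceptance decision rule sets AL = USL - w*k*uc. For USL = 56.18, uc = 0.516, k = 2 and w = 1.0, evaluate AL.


U = k * uc = 2 * 0.516 = 1.032
guard band g = w * U = 1.0 * 1.032 = 1.032
AL = USL - g = 56.18 - 1.032
AL = 55.1480

55.1480


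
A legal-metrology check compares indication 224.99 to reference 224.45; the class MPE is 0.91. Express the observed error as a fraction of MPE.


e = indication - reference = 224.99 - 224.45 = 0.5400
|e| = 0.5400
ratio = |e| / MPE = 0.5400 / 0.91
ratio = 0.5934

0.5934


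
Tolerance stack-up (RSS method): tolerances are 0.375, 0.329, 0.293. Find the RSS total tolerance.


RSS = sqrt(0.375^2 + 0.329^2 + 0.293^2)
= sqrt(0.334715)
= 0.5785

0.5785


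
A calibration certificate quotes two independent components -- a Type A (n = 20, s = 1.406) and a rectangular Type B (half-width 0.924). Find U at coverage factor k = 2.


u_A = s / sqrt(n) = 1.406 / sqrt(20) = 0.31439116
u_B = half_width / sqrt(3) = 0.924 / sqrt(3) = 0.53347165
uc = sqrt(u_A^2 + u_B^2) = sqrt(0.31439116^2 + 0.53347165^2) = 0.61922032
U = k * uc = 2 * 0.61922032
U = 1.2384

1.2384


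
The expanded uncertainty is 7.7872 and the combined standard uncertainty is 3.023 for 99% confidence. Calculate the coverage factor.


k = U / uc
k = 7.7872 / 3.023
k = 2.576

2.576


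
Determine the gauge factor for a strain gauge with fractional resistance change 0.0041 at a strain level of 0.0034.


GF = (dR/R) / epsilon
= 0.0041 / 0.0034
= 1.2059

1.2059


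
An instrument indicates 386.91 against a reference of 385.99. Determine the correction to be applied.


Correction = standard - reading
= 385.99 - 386.91
= -0.9200

-0.9200


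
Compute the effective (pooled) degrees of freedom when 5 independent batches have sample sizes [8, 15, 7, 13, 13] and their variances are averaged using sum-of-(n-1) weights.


nu = sum_i (n_i - 1)
nu = ((8 - 1) + (15 - 1) + (7 - 1) + (13 - 1) + (13 - 1))
nu = 7 + 14 + 6 + 12 + 12
nu = 51

51


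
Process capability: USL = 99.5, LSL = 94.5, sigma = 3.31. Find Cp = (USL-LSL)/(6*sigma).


Cp = (USL - LSL) / (6 * sigma)
= (99.5 - 94.5) / (6 * 3.31)
= 5.0000 / 19.8600
= 0.2518

0.2518


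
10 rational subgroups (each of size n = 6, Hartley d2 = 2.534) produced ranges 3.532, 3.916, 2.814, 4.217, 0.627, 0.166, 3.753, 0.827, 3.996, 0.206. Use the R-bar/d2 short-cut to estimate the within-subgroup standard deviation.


R_bar = (3.532 + 3.916 + 2.814 + 4.217 + 0.627 + 0.166 + 3.753 + 0.827 + 3.996 + 0.206) / 10
R_bar = 24.054 / 10 = 2.4054
sigma_hat = R_bar / d2 = 2.4054 / 2.534 = 0.9493

0.9493


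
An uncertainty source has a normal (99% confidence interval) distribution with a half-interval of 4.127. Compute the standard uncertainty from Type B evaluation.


u_B = half_width / 2.576
u_B = 4.127 / 2.576
u_B = 1.6021

1.6021


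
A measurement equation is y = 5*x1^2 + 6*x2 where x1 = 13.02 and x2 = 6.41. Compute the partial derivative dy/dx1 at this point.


y = 5*x1^2 + 6*x2
dy/dx1 = 2*5*x1
Evaluate at x1 = 13.02: c1 = 10 * 13.02
c1 = 130.2000

130.2000


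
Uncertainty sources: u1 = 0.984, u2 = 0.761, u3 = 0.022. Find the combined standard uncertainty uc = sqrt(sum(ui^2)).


uc = sqrt(0.984^2 + 0.761^2 + 0.022^2)
uc = sqrt(1.547861)
uc = 1.2441

1.2441


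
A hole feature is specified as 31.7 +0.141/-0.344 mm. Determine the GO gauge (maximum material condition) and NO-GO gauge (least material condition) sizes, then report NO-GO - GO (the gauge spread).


GO = nominal - lower_tol (smallest hole = maximum material condition)
GO = 31.7 - 0.344 = 31.356
NO-GO = nominal + upper_tol (largest hole = least material condition)
NO-GO = 31.7 + 0.141 = 31.841
spread = NO-GO - GO = 31.841 - 31.356 = 0.4850

0.4850


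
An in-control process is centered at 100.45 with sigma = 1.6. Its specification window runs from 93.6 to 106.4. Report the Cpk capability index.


Cpu = (USL - mean) / (3*sigma) = (106.4 - 100.45) / (3*1.6) = 1.2396
Cpl = (mean - LSL) / (3*sigma) = (100.45 - 93.6) / (3*1.6) = 1.4271
Cpk = min(Cpu, Cpl) = 1.2396

1.2396


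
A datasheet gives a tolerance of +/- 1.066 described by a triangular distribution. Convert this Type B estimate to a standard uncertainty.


u_B = half_width / sqrt(6)
u_B = 1.066 / 2.4494897
u_B = 0.4352

0.4352


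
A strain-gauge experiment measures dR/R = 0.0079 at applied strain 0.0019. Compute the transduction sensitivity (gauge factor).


GF = (dR/R) / epsilon
= 0.0079 / 0.0019
= 4.1579

4.1579


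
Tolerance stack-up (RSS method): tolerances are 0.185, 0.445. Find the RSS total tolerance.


RSS = sqrt(0.185^2 + 0.445^2)
= sqrt(0.23225)
= 0.4819

0.4819


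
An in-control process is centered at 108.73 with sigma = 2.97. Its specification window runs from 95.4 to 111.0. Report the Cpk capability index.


Cpu = (USL - mean) / (3*sigma) = (111.0 - 108.73) / (3*2.97) = 0.2548
Cpl = (mean - LSL) / (3*sigma) = (108.73 - 95.4) / (3*2.97) = 1.4961
Cpk = min(Cpu, Cpl) = 0.2548

0.2548


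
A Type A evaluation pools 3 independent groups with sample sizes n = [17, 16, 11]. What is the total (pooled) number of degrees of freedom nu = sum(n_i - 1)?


nu = sum_i (n_i - 1)
nu = ((17 - 1) + (16 - 1) + (11 - 1))
nu = 16 + 15 + 10
nu = 41

41


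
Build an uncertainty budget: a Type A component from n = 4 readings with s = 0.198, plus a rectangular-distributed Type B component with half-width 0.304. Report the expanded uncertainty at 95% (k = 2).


u_A = s / sqrt(n) = 0.198 / sqrt(4) = 0.099
u_B = half_width / sqrt(3) = 0.304 / sqrt(3) = 0.17551448
uc = sqrt(u_A^2 + u_B^2) = sqrt(0.099^2 + 0.17551448^2) = 0.20151013
U = k * uc = 2 * 0.20151013
U = 0.4030

0.4030


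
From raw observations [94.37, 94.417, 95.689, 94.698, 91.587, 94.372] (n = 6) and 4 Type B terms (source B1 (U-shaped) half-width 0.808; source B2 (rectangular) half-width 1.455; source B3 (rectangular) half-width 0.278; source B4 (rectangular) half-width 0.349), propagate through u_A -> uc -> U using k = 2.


mean = (94.37 + 94.417 + 95.689 + 94.698 + 91.587 + 94.372) / 6 = 94.18883333
s = sqrt(sum((x - mean)^2)/(n-1)) = 1.3709645
u_A = s / sqrt(n) = 1.3709645 / sqrt(6) = 0.55969391
u_B1 = 0.808 / sqrt(2) = 0.57134228
u_B2 = 1.455 / sqrt(3) = 0.84004464
u_B3 = 0.278 / sqrt(3) = 0.16050337
u_B4 = 0.349 / sqrt(3) = 0.20149524
uc = sqrt(0.55969391^2 + 0.57134228^2 + 0.84004464^2 + 0.16050337^2 + 0.20149524^2) = 1.1881607
U = k * uc = 2 * 1.1881607
U = 2.3763

2.3763


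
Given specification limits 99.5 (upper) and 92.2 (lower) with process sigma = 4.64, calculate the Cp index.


Cp = (USL - LSL) / (6 * sigma)
= (99.5 - 92.2) / (6 * 4.64)
= 7.3000 / 27.8400
= 0.2622

0.2622


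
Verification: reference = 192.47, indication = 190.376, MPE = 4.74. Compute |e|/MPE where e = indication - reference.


e = indication - reference = 190.376 - 192.47 = -2.0940
|e| = 2.0940
ratio = |e| / MPE = 2.0940 / 4.74
ratio = 0.4418

0.4418


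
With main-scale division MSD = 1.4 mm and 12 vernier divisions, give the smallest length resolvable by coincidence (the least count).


LC = MSD / n_div
= 1.4 / 12
= 0.1167

0.1167


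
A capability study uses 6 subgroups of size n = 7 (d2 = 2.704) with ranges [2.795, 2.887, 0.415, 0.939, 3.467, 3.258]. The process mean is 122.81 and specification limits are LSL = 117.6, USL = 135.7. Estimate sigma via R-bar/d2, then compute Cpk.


R_bar = (2.795 + 2.887 + 0.415 + 0.939 + 3.467 + 3.258) / 6 = 2.2935
sigma = R_bar / d2 = 2.2935 / 2.704 = 0.84818787
Cp = (USL - LSL)/(6*sigma) = (135.7 - 117.6)/(6*0.84818787) = 3.5566
Cpu = (135.7 - 122.81)/(3*0.84818787) = 5.0657
Cpl = (122.81 - 117.6)/(3*0.84818787) = 2.0475
Cpk = min(Cpu, Cpl) = 2.0475

2.0475


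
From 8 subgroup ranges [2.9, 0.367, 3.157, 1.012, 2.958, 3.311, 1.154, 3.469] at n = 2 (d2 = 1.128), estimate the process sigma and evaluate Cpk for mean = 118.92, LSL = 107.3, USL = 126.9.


R_bar = (2.9 + 0.367 + 3.157 + 1.012 + 2.958 + 3.311 + 1.154 + 3.469) / 8 = 2.291
sigma = R_bar / d2 = 2.291 / 1.128 = 2.0310284
Cp = (USL - LSL)/(6*sigma) = (126.9 - 107.3)/(6*2.0310284) = 1.6084
Cpu = (126.9 - 118.92)/(3*2.0310284) = 1.3097
Cpl = (118.92 - 107.3)/(3*2.0310284) = 1.9071
Cpk = min(Cpu, Cpl) = 1.3097

1.3097


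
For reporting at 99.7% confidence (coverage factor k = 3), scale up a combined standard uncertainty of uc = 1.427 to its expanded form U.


U = k * uc
U = 3 * 1.427
U = 4.2810

4.2810


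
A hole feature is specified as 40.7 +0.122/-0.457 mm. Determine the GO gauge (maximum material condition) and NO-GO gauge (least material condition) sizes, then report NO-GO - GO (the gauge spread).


GO = nominal - lower_tol (smallest hole = maximum material condition)
GO = 40.7 - 0.457 = 40.243
NO-GO = nominal + upper_tol (largest hole = least material condition)
NO-GO = 40.7 + 0.122 = 40.822
spread = NO-GO - GO = 40.822 - 40.243 = 0.5790

0.5790


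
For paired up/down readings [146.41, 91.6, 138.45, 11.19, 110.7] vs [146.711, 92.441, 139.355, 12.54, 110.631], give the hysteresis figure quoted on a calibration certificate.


|146.41 - 146.711| = 0.3010
|91.6 - 92.441| = 0.8410
|138.45 - 139.355| = 0.9050
|11.19 - 12.54| = 1.3500
|110.7 - 110.631| = 0.0690
hysteresis = max(diffs) = 1.3500

1.3500


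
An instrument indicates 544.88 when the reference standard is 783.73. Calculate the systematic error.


Systematic error = measured - true
= 544.88 - 783.73
= -238.8500

-238.8500


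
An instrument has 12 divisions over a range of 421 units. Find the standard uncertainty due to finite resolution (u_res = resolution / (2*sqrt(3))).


resolution = range / divisions
resolution = 421 / 12 = 35.083333
u_res = resolution / (2*sqrt(3))
u_res = 35.083333 / 3.4641016
u_res = 10.1277

10.1277


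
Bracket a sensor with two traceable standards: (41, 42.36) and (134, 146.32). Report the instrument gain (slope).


slope = (y2 - y1) / (x2 - x1)
= (146.32 - 42.36) / (134 - 41)
= 103.9600 / 93
= 1.1178

1.1178


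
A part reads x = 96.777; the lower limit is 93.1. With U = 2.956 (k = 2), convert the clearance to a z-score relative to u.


u = U / k = 2.956 / 2 = 1.478
margin = |LSL - x| = |93.1 - 96.777| = 3.677
z = margin / u = 3.677 / 1.478
z = 2.4878

2.4878


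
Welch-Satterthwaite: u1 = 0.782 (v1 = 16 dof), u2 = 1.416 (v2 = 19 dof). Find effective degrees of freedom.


uc = sqrt(u1^2 + u2^2) = sqrt(0.782^2 + 1.416^2) = 1.6175846
v_eff = uc^4 / (u1^4/v1 + u2^4/v2)
= 1.6175846^4 / (0.782^4/16 + 1.416^4/19)
= 6.8464906 / 0.23496468
v_eff = 29.1384

29.1384


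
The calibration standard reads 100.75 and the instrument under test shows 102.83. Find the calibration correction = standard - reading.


Correction = standard - reading
= 100.75 - 102.83
= -2.0800

-2.0800


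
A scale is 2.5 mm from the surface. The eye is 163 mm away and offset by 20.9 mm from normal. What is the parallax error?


error = h * offset / d
= 2.5 * 20.9 / 163
= 0.3206

0.3206


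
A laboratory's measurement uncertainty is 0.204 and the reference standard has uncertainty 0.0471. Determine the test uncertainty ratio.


TUR = u_lab / u_ref
= 0.204 / 0.0471
= 4.3312

4.3312


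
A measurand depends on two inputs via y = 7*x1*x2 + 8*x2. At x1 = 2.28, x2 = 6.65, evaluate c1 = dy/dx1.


y = 7*x1*x2 + 8*x2
dy/dx1 = 7*x2
Evaluate at x2 = 6.65: c1 = 7 * 6.65
c1 = 46.5500

46.5500


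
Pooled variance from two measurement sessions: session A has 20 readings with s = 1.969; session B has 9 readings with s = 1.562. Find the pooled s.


s_p = sqrt(((n1-1)*s1^2 + (n2-1)*s2^2) / (n1+n2-2))
numerator = (20-1)*1.969^2 + (9-1)*1.562^2 = 73.662259 + 19.518752 = 93.181011
denominator = 20 + 9 - 2 = 27
s_p^2 = 93.181011 / 27 = 3.4511486
s_p = sqrt(3.4511486) = 1.8577

1.8577


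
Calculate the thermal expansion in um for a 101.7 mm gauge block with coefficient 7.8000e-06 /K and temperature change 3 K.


dL = L * alpha * dT
= 101.7 * 7.8000e-06 * 3
= 0.0023798 mm
dL_um = 0.0023798 * 1000 = 2.3798 um

2.3798


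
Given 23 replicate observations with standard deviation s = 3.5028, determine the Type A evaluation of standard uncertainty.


u_A = s / sqrt(n)
u_A = 3.5028 / sqrt(23)
u_A = 3.5028 / 4.7958315
u_A = 0.7304

0.7304


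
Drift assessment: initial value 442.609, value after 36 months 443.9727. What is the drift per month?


rate = (v2 - v1) / months
= (443.9727 - 442.609) / 36
= 1.3637 / 36
= 0.0379

0.0379


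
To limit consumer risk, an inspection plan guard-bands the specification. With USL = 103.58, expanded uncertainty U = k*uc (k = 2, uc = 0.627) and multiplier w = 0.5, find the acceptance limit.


U = k * uc = 2 * 0.627 = 1.254
guard band g = w * U = 0.5 * 1.254 = 0.627
AL = USL - g = 103.58 - 0.627
AL = 102.9530

102.9530


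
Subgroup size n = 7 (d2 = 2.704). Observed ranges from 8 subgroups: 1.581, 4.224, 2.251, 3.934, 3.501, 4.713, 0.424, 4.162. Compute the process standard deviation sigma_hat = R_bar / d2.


R_bar = (1.581 + 4.224 + 2.251 + 3.934 + 3.501 + 4.713 + 0.424 + 4.162) / 8
R_bar = 24.79 / 8 = 3.09875
sigma_hat = R_bar / d2 = 3.09875 / 2.704 = 1.1460

1.1460


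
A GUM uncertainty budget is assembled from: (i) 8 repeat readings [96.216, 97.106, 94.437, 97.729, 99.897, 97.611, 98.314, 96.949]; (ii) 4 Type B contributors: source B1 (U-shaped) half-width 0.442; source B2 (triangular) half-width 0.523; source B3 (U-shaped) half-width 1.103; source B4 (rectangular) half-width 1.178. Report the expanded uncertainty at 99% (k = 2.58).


mean = (96.216 + 97.106 + 94.437 + 97.729 + 99.897 + 97.611 + 98.314 + 96.949) / 8 = 97.282375
s = sqrt(sum((x - mean)^2)/(n-1)) = 1.5849085
u_A = s / sqrt(n) = 1.5849085 / sqrt(8) = 0.56034977
u_B1 = 0.442 / sqrt(2) = 0.3125412
u_B2 = 0.523 / sqrt(6) = 0.21351386
u_B3 = 1.103 / sqrt(2) = 0.77993878
u_B4 = 1.178 / sqrt(3) = 0.68011862
uc = sqrt(0.56034977^2 + 0.3125412^2 + 0.21351386^2 + 0.77993878^2 + 0.68011862^2) = 1.2361747
U = k * uc = 2.58 * 1.2361747
U = 3.1893

3.1893


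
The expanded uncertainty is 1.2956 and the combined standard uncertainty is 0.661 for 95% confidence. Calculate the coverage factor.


k = U / uc
k = 1.2956 / 0.661
k = 1.96

1.96


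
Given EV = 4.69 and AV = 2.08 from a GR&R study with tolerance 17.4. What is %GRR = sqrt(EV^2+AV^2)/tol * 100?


GRR = sqrt(EV^2 + AV^2) = sqrt(4.69^2 + 2.08^2) = 5.1305458
%GRR = GRR / tol * 100 = 5.1305458 / 17.4 * 100
%GRR = 29.4859

29.4859


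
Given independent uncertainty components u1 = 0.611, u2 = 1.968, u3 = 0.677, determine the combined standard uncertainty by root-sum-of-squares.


uc = sqrt(0.611^2 + 1.968^2 + 0.677^2)
uc = sqrt(4.704674)
uc = 2.1690

2.1690


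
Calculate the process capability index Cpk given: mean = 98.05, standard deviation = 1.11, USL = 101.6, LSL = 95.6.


Cpu = (USL - mean) / (3*sigma) = (101.6 - 98.05) / (3*1.11) = 1.0661
Cpl = (mean - LSL) / (3*sigma) = (98.05 - 95.6) / (3*1.11) = 0.7357
Cpk = min(Cpu, Cpl) = 0.7357

0.7357


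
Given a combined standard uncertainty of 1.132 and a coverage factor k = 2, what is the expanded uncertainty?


U = k * uc
U = 2 * 1.132
U = 2.2640

2.2640


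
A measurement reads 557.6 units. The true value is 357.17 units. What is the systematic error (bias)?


Systematic error = measured - true
= 557.6 - 357.17
= 200.4300

200.4300


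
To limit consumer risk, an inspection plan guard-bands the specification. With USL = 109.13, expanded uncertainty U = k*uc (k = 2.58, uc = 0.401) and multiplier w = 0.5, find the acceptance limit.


U = k * uc = 2.58 * 0.401 = 1.03458
guard band g = w * U = 0.5 * 1.03458 = 0.51729
AL = USL - g = 109.13 - 0.51729
AL = 108.6127

108.6127


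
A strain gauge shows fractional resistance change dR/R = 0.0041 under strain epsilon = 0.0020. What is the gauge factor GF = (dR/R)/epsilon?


GF = (dR/R) / epsilon
= 0.0041 / 0.0020
= 2.0500

2.0500


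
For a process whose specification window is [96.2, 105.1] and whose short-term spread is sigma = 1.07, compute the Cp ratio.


Cp = (USL - LSL) / (6 * sigma)
= (105.1 - 96.2) / (6 * 1.07)
= 8.9000 / 6.4200
= 1.3863

1.3863


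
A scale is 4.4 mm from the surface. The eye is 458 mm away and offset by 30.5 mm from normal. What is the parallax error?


error = h * offset / d
= 4.4 * 30.5 / 458
= 0.2930

0.2930


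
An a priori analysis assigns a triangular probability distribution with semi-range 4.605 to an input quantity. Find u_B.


u_B = half_width / sqrt(6)
u_B = 4.605 / 2.4494897
u_B = 1.8800

1.8800


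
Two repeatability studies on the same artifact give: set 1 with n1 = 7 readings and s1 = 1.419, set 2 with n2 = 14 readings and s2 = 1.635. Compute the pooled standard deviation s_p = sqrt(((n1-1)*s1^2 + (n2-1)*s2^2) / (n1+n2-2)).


s_p = sqrt(((n1-1)*s1^2 + (n2-1)*s2^2) / (n1+n2-2))
numerator = (7-1)*1.419^2 + (14-1)*1.635^2 = 12.081366 + 34.751925 = 46.833291
denominator = 7 + 14 - 2 = 19
s_p^2 = 46.833291 / 19 = 2.4649101
s_p = sqrt(2.4649101) = 1.5700

1.5700


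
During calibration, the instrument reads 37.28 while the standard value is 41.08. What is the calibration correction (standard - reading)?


Correction = standard - reading
= 41.08 - 37.28
= 3.8000

3.8000


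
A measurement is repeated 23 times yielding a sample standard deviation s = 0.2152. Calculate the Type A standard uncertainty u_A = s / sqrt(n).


u_A = s / sqrt(n)
u_A = 0.2152 / sqrt(23)
u_A = 0.2152 / 4.7958315
u_A = 0.0449

0.0449


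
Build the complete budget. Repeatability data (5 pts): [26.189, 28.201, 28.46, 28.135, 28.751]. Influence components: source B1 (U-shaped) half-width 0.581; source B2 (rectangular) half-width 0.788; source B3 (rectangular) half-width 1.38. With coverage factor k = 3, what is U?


mean = (26.189 + 28.201 + 28.46 + 28.135 + 28.751) / 5 = 27.9472
s = sqrt(sum((x - mean)^2)/(n-1)) = 1.0124239
u_A = s / sqrt(n) = 1.0124239 / sqrt(5) = 0.45276973
u_B1 = 0.581 / sqrt(2) = 0.41082904
u_B2 = 0.788 / sqrt(3) = 0.45495201
u_B3 = 1.38 / sqrt(3) = 0.79674337
uc = sqrt(0.45276973^2 + 0.41082904^2 + 0.45495201^2 + 0.79674337^2) = 1.1025254
U = k * uc = 3 * 1.1025254
U = 3.3076

3.3076


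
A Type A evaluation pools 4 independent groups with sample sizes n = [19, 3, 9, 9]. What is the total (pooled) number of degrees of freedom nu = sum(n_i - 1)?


nu = sum_i (n_i - 1)
nu = ((19 - 1) + (3 - 1) + (9 - 1) + (9 - 1))
nu = 18 + 2 + 8 + 8
nu = 36

36


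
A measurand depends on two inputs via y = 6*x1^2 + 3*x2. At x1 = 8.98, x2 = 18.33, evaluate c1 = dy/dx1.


y = 6*x1^2 + 3*x2
dy/dx1 = 2*6*x1
Evaluate at x1 = 8.98: c1 = 12 * 8.98
c1 = 107.7600

107.7600


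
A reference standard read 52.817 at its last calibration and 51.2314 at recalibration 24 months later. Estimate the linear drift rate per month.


rate = (v2 - v1) / months
= (51.2314 - 52.817) / 24
= -1.5856 / 24
= -0.0661

-0.0661


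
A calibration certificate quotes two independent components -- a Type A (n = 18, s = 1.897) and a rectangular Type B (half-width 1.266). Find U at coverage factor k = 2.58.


u_A = s / sqrt(n) = 1.897 / sqrt(18) = 0.44712719
u_B = half_width / sqrt(3) = 1.266 / sqrt(3) = 0.73092544
uc = sqrt(u_A^2 + u_B^2) = sqrt(0.44712719^2 + 0.73092544^2) = 0.85683996
U = k * uc = 2.58 * 0.85683996
U = 2.2106

2.2106


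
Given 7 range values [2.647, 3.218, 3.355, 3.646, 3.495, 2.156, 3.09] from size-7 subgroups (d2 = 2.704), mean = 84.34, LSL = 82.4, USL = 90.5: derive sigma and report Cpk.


R_bar = (2.647 + 3.218 + 3.355 + 3.646 + 3.495 + 2.156 + 3.09) / 7 = 3.0867143
sigma = R_bar / d2 = 3.0867143 / 2.704 = 1.1415364
Cp = (USL - LSL)/(6*sigma) = (90.5 - 82.4)/(6*1.1415364) = 1.1826
Cpu = (90.5 - 84.34)/(3*1.1415364) = 1.7987
Cpl = (84.34 - 82.4)/(3*1.1415364) = 0.5665
Cpk = min(Cpu, Cpl) = 0.5665

0.5665


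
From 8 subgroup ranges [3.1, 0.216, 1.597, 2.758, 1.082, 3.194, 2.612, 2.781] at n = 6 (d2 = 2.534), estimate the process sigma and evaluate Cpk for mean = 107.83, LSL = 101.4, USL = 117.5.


R_bar = (3.1 + 0.216 + 1.597 + 2.758 + 1.082 + 3.194 + 2.612 + 2.781) / 8 = 2.1675
sigma = R_bar / d2 = 2.1675 / 2.534 = 0.85536701
Cp = (USL - LSL)/(6*sigma) = (117.5 - 101.4)/(6*0.85536701) = 3.1371
Cpu = (117.5 - 107.83)/(3*0.85536701) = 3.7684
Cpl = (107.83 - 101.4)/(3*0.85536701) = 2.5057
Cpk = min(Cpu, Cpl) = 2.5057

2.5057


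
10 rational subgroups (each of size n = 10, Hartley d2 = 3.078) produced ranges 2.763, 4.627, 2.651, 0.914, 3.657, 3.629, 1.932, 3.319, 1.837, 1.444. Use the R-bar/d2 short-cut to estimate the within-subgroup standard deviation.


R_bar = (2.763 + 4.627 + 2.651 + 0.914 + 3.657 + 3.629 + 1.932 + 3.319 + 1.837 + 1.444) / 10
R_bar = 26.773 / 10 = 2.6773
sigma_hat = R_bar / d2 = 2.6773 / 3.078 = 0.8698

0.8698


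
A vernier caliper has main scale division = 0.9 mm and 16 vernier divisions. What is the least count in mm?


LC = MSD / n_div
= 0.9 / 16
= 0.0563

0.0563


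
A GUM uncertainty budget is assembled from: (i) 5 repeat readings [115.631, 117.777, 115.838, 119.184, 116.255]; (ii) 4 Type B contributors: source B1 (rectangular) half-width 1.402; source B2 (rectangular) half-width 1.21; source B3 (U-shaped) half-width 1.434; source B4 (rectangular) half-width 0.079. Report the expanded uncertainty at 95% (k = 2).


mean = (115.631 + 117.777 + 115.838 + 119.184 + 116.255) / 5 = 116.937
s = sqrt(sum((x - mean)^2)/(n-1)) = 1.5110567
u_A = s / sqrt(n) = 1.5110567 / sqrt(5) = 0.6757651
u_B1 = 1.402 / sqrt(3) = 0.80944508
u_B2 = 1.21 / sqrt(3) = 0.69859383
u_B3 = 1.434 / sqrt(2) = 1.0139911
u_B4 = 0.079 / sqrt(3) = 0.045610671
uc = sqrt(0.6757651^2 + 0.80944508^2 + 0.69859383^2 + 1.0139911^2 + 0.045610671^2) = 1.6217742
U = k * uc = 2 * 1.6217742
U = 3.2435

3.2435


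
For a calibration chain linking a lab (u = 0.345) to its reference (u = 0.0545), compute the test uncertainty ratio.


TUR = u_lab / u_ref
= 0.345 / 0.0545
= 6.3303

6.3303


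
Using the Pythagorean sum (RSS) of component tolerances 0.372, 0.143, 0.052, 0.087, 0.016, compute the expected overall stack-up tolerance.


RSS = sqrt(0.372^2 + 0.143^2 + 0.052^2 + 0.087^2 + 0.016^2)
= sqrt(0.169362)
= 0.4115

0.4115


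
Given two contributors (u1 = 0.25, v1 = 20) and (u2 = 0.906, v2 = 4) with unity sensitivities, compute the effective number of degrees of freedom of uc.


uc = sqrt(u1^2 + u2^2) = sqrt(0.25^2 + 0.906^2) = 0.93985956
v_eff = uc^4 / (u1^4/v1 + u2^4/v2)
= 0.93985956^4 / (0.25^4/20 + 0.906^4/4)
= 0.78028248 / 0.16863825
v_eff = 4.6270

4.6270


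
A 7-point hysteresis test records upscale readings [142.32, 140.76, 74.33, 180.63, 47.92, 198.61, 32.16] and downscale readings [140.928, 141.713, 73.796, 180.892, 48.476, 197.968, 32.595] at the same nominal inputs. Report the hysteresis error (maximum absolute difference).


|142.32 - 140.928| = 1.3920
|140.76 - 141.713| = 0.9530
|74.33 - 73.796| = 0.5340
|180.63 - 180.892| = 0.2620
|47.92 - 48.476| = 0.5560
|198.61 - 197.968| = 0.6420
|32.16 - 32.595| = 0.4350
hysteresis = max(diffs) = 1.3920

1.3920


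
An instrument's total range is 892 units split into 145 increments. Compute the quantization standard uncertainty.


resolution = range / divisions
resolution = 892 / 145 = 6.1517241
u_res = resolution / (2*sqrt(3))
u_res = 6.1517241 / 3.4641016
u_res = 1.7758

1.7758


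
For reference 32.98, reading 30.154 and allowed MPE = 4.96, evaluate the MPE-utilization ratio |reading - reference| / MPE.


e = indication - reference = 30.154 - 32.98 = -2.8260
|e| = 2.8260
ratio = |e| / MPE = 2.8260 / 4.96
ratio = 0.5698

0.5698


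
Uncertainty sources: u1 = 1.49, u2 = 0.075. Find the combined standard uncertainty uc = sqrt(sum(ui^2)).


uc = sqrt(1.49^2 + 0.075^2)
uc = sqrt(2.225725)
uc = 1.4919

1.4919


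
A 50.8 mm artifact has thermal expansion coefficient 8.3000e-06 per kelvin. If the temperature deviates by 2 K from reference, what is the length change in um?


dL = L * alpha * dT
= 50.8 * 8.3000e-06 * 2
= 8.4330000e-04 mm
dL_um = 8.4330000e-04 * 1000 = 0.8433 um

0.8433


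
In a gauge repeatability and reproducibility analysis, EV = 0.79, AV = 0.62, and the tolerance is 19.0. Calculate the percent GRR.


GRR = sqrt(EV^2 + AV^2) = sqrt(0.79^2 + 0.62^2) = 1.004241
%GRR = GRR / tol * 100 = 1.004241 / 19.0 * 100
%GRR = 5.2855

5.2855


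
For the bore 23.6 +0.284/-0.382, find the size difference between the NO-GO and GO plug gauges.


GO = nominal - lower_tol (smallest hole = maximum material condition)
GO = 23.6 - 0.382 = 23.218
NO-GO = nominal + upper_tol (largest hole = least material condition)
NO-GO = 23.6 + 0.284 = 23.884
spread = NO-GO - GO = 23.884 - 23.218 = 0.6660

0.6660


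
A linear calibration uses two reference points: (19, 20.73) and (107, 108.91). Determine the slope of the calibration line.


slope = (y2 - y1) / (x2 - x1)
= (108.91 - 20.73) / (107 - 19)
= 88.1800 / 88
= 1.0020

1.0020


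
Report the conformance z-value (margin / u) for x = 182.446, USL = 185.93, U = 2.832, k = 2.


u = U / k = 2.832 / 2 = 1.416
margin = |USL - x| = |185.93 - 182.446| = 3.484
z = margin / u = 3.484 / 1.416
z = 2.4605

2.4605


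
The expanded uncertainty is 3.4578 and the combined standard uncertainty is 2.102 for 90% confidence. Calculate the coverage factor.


k = U / uc
k = 3.4578 / 2.102
k = 1.645

1.645


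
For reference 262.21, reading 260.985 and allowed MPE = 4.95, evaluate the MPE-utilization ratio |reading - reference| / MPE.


e = indication - reference = 260.985 - 262.21 = -1.2250
|e| = 1.2250
ratio = |e| / MPE = 1.2250 / 4.95
ratio = 0.2475

0.2475


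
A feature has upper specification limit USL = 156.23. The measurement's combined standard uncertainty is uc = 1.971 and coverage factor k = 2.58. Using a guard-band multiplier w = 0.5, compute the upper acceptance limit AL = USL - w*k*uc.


U = k * uc = 2.58 * 1.971 = 5.08518
guard band g = w * U = 0.5 * 5.08518 = 2.54259
AL = USL - g = 156.23 - 2.54259
AL = 153.6874

153.6874


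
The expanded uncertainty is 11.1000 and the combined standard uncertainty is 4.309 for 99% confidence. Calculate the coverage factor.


k = U / uc
k = 11.1000 / 4.309
k = 2.576

2.576


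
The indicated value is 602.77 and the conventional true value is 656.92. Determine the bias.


Systematic error = measured - true
= 602.77 - 656.92
= -54.1500

-54.1500


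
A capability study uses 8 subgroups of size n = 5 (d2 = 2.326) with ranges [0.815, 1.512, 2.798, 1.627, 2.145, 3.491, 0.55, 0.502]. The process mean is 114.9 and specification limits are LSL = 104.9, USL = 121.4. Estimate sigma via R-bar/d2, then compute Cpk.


R_bar = (0.815 + 1.512 + 2.798 + 1.627 + 2.145 + 3.491 + 0.55 + 0.502) / 8 = 1.68
sigma = R_bar / d2 = 1.68 / 2.326 = 0.72226999
Cp = (USL - LSL)/(6*sigma) = (121.4 - 104.9)/(6*0.72226999) = 3.8074
Cpu = (121.4 - 114.9)/(3*0.72226999) = 2.9998
Cpl = (114.9 - 104.9)/(3*0.72226999) = 4.6151
Cpk = min(Cpu, Cpl) = 2.9998

2.9998


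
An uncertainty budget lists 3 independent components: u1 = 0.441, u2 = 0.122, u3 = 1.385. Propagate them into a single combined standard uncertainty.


uc = sqrt(0.441^2 + 0.122^2 + 1.385^2)
uc = sqrt(2.12759)
uc = 1.4586

1.4586


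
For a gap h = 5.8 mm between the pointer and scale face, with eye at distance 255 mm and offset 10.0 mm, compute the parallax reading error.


error = h * offset / d
= 5.8 * 10.0 / 255
= 0.2275

0.2275


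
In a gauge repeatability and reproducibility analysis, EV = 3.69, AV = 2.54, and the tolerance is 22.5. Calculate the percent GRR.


GRR = sqrt(EV^2 + AV^2) = sqrt(3.69^2 + 2.54^2) = 4.4796987
%GRR = GRR / tol * 100 = 4.4796987 / 22.5 * 100
%GRR = 19.9098

19.9098


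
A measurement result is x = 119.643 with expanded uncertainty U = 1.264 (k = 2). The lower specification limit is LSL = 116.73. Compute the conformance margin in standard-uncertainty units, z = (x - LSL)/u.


u = U / k = 1.264 / 2 = 0.632
margin = |LSL - x| = |116.73 - 119.643| = 2.913
z = margin / u = 2.913 / 0.632
z = 4.6092

4.6092


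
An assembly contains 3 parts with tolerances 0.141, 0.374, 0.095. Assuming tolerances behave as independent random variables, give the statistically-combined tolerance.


RSS = sqrt(0.141^2 + 0.374^2 + 0.095^2)
= sqrt(0.168782)
= 0.4108

0.4108


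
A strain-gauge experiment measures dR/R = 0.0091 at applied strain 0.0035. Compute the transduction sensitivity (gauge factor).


GF = (dR/R) / epsilon
= 0.0091 / 0.0035
= 2.6000

2.6000


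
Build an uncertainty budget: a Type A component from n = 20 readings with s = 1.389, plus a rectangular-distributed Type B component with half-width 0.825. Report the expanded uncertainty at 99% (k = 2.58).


u_A = s / sqrt(n) = 1.389 / sqrt(20) = 0.31058984
u_B = half_width / sqrt(3) = 0.825 / sqrt(3) = 0.47631397
uc = sqrt(u_A^2 + u_B^2) = sqrt(0.31058984^2 + 0.47631397^2) = 0.56863085
U = k * uc = 2.58 * 0.56863085
U = 1.4671

1.4671


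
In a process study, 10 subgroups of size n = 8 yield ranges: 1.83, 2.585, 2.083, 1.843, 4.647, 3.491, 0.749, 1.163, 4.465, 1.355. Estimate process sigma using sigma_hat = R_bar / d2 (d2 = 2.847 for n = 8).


R_bar = (1.83 + 2.585 + 2.083 + 1.843 + 4.647 + 3.491 + 0.749 + 1.163 + 4.465 + 1.355) / 10
R_bar = 24.211 / 10 = 2.4211
sigma_hat = R_bar / d2 = 2.4211 / 2.847 = 0.8504

0.8504
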